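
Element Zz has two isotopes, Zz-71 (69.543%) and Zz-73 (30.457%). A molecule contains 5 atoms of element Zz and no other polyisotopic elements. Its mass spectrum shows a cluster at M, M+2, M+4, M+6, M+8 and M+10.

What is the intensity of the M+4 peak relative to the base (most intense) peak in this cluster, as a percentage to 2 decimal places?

87.59%

Binomial terms of (0.69543 + 0.30457)^5: M 0.1627, M+2 0.3562, M+4 0.3120, M+6 0.1366, M+8 0.0299, M+10 0.0026 → M+2 is the base peak.
P(M+2) = C(5,1) × 0.69543^4 × 0.30457^1 = 5 × 0.23389109 × 0.30457 = 0.356181 (base)
P(M+4) = C(5,2) × 0.69543^3 × 0.30457^2 = 10 × 0.33632586 × 0.09276288 = 0.311986
Relative intensity = 0.311986 / 0.356181 × 100 = 87.59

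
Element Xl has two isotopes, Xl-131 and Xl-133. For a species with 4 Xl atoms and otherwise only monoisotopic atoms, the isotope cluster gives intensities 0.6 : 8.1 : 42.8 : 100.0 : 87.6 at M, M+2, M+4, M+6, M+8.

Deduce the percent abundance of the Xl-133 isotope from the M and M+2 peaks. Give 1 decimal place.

77.1%

Let p = fractional abundance of Xl-131. I(M+2)/I(M) = [C(4,1)·p^3·(1−p)] / p^4 = 4·(1−p)/p = 8.1/0.6 = 13.5000
(1−p)/p = 13.5000/4 = 3.3750  ⇒  p = 1/(1 + 3.3750) = 0.2286
Xl-131: 22.9%, Xl-133: 77.1%.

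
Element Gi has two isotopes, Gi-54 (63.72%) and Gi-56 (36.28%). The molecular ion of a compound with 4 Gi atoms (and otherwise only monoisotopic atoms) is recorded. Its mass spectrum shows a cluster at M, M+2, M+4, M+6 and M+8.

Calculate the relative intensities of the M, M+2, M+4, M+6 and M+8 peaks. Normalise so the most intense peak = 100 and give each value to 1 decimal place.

Each Gi atom is independently Gi-54 (p = 0.6372) or Gi-56 (q = 0.3628); the cluster is the binomial expansion (p + q)^4.
P(M) = 0.6372^4 = 0.164855
P(M+2) = 4 × 0.6372^3 × 0.3628^1 = 0.375452
P(M+4) = 6 × 0.6372^2 × 0.3628^2 = 0.320655
P(M+6) = 4 × 0.6372^1 × 0.3628^3 = 0.121713
P(M+8) = 0.3628^4 = 0.017325
The M+2 peak is largest (0.375452); scaling to 100 gives 43.9 : 100.0 : 85.4 : 32.4 : 4.6.

43.9 : 100.0 : 85.4 : 32.4 : 4.6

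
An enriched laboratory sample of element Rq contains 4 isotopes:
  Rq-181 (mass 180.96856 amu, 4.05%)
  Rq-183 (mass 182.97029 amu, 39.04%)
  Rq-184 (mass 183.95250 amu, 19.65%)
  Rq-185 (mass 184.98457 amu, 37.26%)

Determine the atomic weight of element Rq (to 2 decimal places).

Ar = Σ fᵢ·mᵢ = 0.0405 × 180.96856 + 0.3904 × 182.97029 + 0.1965 × 183.95250 + 0.3726 × 184.98457
= 7.329227 + 71.431601 + 36.146666 + 68.925251 = 183.832745 amu

183.83 amu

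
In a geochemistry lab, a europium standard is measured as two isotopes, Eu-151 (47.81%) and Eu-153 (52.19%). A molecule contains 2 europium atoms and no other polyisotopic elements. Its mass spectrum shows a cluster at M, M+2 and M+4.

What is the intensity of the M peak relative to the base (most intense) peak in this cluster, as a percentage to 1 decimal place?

45.8%

Binomial terms of (0.4781 + 0.5219)^2: M 0.2286, M+2 0.4990, M+4 0.2724 → M+2 is the base peak.
P(M+2) = C(2,1) × 0.4781^1 × 0.5219^1 = 2 × 0.4781 × 0.5219 = 0.499041 (base)
P(M) = C(2,0) × 0.4781^2 × 0.5219^0 = 1 × 0.22857961 × 1.0000 = 0.228580
Relative intensity = 0.228580 / 0.499041 × 100 = 45.8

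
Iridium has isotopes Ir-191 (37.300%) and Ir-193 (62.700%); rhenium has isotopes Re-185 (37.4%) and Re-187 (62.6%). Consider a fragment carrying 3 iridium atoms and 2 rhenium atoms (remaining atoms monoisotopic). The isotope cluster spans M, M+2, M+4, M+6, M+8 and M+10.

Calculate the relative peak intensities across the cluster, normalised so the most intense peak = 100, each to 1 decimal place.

2.1 : 17.8 : 59.6 : 100.0 : 83.9 : 28.2

Iridium pattern (n=3): 0.05189512 : 0.26170165 : 0.43991135 : 0.24649188
Rhenium pattern (n=2): 0.139876 : 0.468248 : 0.391876
Convolve the two distributions (both contribute in 2-u steps):
  M: 0.05189512×0.139876 = 0.007259
  M+2: 0.05189512×0.468248 + 0.26170165×0.139876 = 0.060906
  M+4: 0.05189512×0.391876 + 0.26170165×0.468248 + 0.43991135×0.139876 = 0.204411
  M+6: 0.26170165×0.391876 + 0.43991135×0.468248 + 0.24649188×0.139876 = 0.343021
  M+8: 0.43991135×0.391876 + 0.24649188×0.468248 = 0.287810
  M+10: 0.24649188×0.391876 = 0.096594
Scale to base peak (0.343021) = 100: 2.1 : 17.8 : 59.6 : 100.0 : 83.9 : 28.2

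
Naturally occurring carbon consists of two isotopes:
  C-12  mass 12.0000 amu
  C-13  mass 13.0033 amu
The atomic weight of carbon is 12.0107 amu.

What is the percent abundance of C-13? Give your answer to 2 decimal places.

Let x be the fractional abundance of C-12; then C-13 has abundance 1 − x.
12.0000·x + 13.0033·(1 − x) = 12.0107
(12.0000 − 13.0033)·x = 12.0107 − 13.0033
x = -0.9926 / -1.0033 = 0.98934 → 98.93% C-12, 1.07% C-13.

1.07%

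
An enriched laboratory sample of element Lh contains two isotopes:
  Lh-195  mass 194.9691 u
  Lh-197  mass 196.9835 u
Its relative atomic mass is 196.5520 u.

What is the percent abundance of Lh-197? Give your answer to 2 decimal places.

78.58%

Let x be the fractional abundance of Lh-195; then Lh-197 has abundance 1 − x.
194.9691·x + 196.9835·(1 − x) = 196.5520
(194.9691 − 196.9835)·x = 196.5520 − 196.9835
x = -0.4315 / -2.0144 = 0.21421 → 21.42% Lh-195, 78.58% Lh-197.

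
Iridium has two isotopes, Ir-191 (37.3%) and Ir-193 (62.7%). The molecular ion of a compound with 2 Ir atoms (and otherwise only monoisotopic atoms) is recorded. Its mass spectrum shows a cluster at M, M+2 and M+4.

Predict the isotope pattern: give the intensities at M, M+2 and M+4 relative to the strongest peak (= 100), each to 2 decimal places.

Expanding (0.373 + 0.627)^2:
P(M) = 0.373^2 = 0.139129
P(M+2) = 2 × 0.373^1 × 0.627^1 = 0.467742
P(M+4) = 0.627^2 = 0.393129
The M+2 peak is largest (0.467742); scaling to 100 gives 29.74 : 100.00 : 84.05.

29.74 : 100.00 : 84.05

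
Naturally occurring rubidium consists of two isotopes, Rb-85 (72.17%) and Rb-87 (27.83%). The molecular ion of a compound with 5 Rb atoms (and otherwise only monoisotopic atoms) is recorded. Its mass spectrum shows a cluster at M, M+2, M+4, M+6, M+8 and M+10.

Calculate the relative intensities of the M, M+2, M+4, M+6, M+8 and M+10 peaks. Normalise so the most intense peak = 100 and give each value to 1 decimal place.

51.9 : 100.0 : 77.1 : 29.7 : 5.7 : 0.4

The 5 Rb atoms are independent, so intensities follow the terms of (0.7217 + 0.2783)^5.
P(M) = 0.7217^5 = 0.195787
P(M+2) = 5 × 0.7217^4 × 0.2783^1 = 0.377494
P(M+4) = 10 × 0.7217^3 × 0.2783^2 = 0.291136
P(M+6) = 10 × 0.7217^2 × 0.2783^3 = 0.112267
P(M+8) = 5 × 0.7217^1 × 0.2783^4 = 0.021646
P(M+10) = 0.2783^5 = 0.001669
The M+2 peak is largest (0.377494); scaling to 100 gives 51.9 : 100.0 : 77.1 : 29.7 : 5.7 : 0.4.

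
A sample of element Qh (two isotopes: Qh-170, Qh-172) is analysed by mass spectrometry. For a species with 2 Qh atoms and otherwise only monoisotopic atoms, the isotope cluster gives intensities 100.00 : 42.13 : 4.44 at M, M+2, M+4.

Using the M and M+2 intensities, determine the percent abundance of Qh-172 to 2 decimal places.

17.40%

If p is the fraction of Qh that is Qh-170, then I(M+2)/I(M) = [C(2,1)·p^1·(1−p)] / p^2 = 2·(1−p)/p = 42.13/100.00 = 0.4213
(1−p)/p = 0.4213/2 = 0.2107  ⇒  p = 1/(1 + 0.2107) = 0.8260
Qh-170: 82.60%, Qh-172: 17.40%.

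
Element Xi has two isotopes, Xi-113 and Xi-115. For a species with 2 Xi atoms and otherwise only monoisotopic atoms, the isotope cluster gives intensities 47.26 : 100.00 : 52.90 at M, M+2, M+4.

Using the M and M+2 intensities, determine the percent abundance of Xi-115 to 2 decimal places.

51.41%

Let p = fractional abundance of Xi-113. I(M+2)/I(M) = [C(2,1)·p^1·(1−p)] / p^2 = 2·(1−p)/p = 100.00/47.26 = 2.1160
(1−p)/p = 2.1160/2 = 1.0580  ⇒  p = 1/(1 + 1.0580) = 0.4859
Xi-113: 48.59%, Xi-115: 51.41%.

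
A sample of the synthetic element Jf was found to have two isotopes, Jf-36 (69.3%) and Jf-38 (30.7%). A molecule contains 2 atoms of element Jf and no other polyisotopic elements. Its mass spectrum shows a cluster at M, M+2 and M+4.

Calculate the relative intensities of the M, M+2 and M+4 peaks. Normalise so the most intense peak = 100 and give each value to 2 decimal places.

100.00 : 88.60 : 19.63

The 2 Jf atoms are independent, so intensities follow the terms of (0.693 + 0.307)^2.
P(M) = 0.693^2 = 0.480249
P(M+2) = 2 × 0.693^1 × 0.307^1 = 0.425502
P(M+4) = 0.307^2 = 0.094249
The M peak is largest (0.480249); scaling to 100 gives 100.00 : 88.60 : 19.63.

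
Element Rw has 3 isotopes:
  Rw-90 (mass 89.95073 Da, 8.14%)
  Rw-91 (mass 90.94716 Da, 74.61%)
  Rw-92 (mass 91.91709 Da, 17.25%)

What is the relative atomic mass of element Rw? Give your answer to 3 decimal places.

The abundance-weighted mean is 0.0814 × 89.95073 + 0.7461 × 90.94716 + 0.1725 × 91.91709
= 7.321989 + 67.855676 + 15.855698 = 91.033363 Da

91.033 Da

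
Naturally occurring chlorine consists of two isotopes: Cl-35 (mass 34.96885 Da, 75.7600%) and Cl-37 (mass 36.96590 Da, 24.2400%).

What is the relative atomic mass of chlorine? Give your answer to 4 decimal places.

The abundance-weighted mean is 0.757600 × 34.96885 + 0.242400 × 36.96590
= 26.492401 + 8.960534 = 35.452935 Da

35.4529 Da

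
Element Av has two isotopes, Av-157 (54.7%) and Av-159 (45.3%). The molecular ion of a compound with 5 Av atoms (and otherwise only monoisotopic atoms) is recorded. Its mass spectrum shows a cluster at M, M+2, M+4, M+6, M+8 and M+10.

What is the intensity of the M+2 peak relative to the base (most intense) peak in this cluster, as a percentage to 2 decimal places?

(0.547 + 0.453)^5 gives M 0.0490, M+2 0.2028, M+4 0.3359, M+6 0.2781, M+8 0.1152, M+10 0.0191; the largest is M+4.
P(M+4) = C(5,2) × 0.547^3 × 0.453^2 = 10 × 0.16366732 × 0.205209 = 0.335860 (base)
P(M+2) = C(5,1) × 0.547^4 × 0.453^1 = 5 × 0.08952603 × 0.4530 = 0.202776
Relative intensity = 0.202776 / 0.335860 × 100 = 60.38

60.38%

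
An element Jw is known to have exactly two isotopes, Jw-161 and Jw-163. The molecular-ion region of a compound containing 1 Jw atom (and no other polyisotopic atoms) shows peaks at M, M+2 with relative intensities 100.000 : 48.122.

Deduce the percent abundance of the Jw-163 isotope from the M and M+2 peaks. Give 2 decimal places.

32.49%

Let p = fractional abundance of Jw-161. I(M+2)/I(M) = [C(1,1)·p^0·(1−p)] / p^1 = 1·(1−p)/p = 48.122/100.000 = 0.4812
(1−p)/p = 0.4812/1 = 0.4812  ⇒  p = 1/(1 + 0.4812) = 0.6751
Jw-161: 67.51%, Jw-163: 32.49%.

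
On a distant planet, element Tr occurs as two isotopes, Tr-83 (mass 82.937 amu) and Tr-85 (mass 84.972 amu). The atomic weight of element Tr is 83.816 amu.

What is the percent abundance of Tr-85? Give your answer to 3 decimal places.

Let x be the fractional abundance of Tr-83; then Tr-85 has abundance 1 − x.
82.937·x + 84.972·(1 − x) = 83.816
(82.937 − 84.972)·x = 83.816 − 84.972
x = -1.156 / -2.035 = 0.56806 → 56.806% Tr-83, 43.194% Tr-85.

43.194%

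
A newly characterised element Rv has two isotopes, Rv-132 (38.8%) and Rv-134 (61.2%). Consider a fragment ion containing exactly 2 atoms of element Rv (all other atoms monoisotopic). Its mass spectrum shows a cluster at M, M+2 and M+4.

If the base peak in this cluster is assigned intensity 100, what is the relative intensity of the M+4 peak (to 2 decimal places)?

Binomial terms of (0.388 + 0.612)^2: M 0.1505, M+2 0.4749, M+4 0.3745 → M+2 is the base peak.
P(M+2) = C(2,1) × 0.388^1 × 0.612^1 = 2 × 0.3880 × 0.6120 = 0.474912 (base)
P(M+4) = C(2,2) × 0.388^0 × 0.612^2 = 1 × 1.0000 × 0.374544 = 0.374544
Relative intensity = 0.374544 / 0.474912 × 100 = 78.87

78.87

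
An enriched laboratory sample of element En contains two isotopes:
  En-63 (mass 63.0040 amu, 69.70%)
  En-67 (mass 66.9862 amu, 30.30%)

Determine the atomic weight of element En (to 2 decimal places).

64.21 amu

The abundance-weighted mean is 0.6970 × 63.0040 + 0.3030 × 66.9862
= 43.91379 + 20.29682 = 64.21061 amu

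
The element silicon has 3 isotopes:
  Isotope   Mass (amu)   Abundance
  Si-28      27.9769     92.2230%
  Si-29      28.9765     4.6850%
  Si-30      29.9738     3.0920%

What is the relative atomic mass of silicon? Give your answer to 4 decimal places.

28.0855 amu

Average mass = Σ (abundance × isotope mass) = 0.922230 × 27.9769 + 0.046850 × 28.9765 + 0.030920 × 29.9738
= 25.80114 + 1.35755 + 0.92679 = 28.08548 amu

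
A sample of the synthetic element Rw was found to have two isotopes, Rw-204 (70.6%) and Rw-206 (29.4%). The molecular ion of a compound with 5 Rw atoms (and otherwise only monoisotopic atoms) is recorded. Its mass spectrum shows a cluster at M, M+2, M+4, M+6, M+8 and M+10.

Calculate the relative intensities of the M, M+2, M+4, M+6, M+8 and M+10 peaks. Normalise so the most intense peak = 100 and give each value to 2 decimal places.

48.03 : 100.00 : 83.29 : 34.68 : 7.22 : 0.60

Expanding (0.706 + 0.294)^5:
P(M) = 0.706^5 = 0.175398
P(M+2) = 5 × 0.706^4 × 0.294^1 = 0.365205
P(M+4) = 10 × 0.706^3 × 0.294^2 = 0.304165
P(M+6) = 10 × 0.706^2 × 0.294^3 = 0.126663
P(M+8) = 5 × 0.706^1 × 0.294^4 = 0.026373
P(M+10) = 0.294^5 = 0.002197
The M+2 peak is largest (0.365205); scaling to 100 gives 48.03 : 100.00 : 83.29 : 34.68 : 7.22 : 0.60.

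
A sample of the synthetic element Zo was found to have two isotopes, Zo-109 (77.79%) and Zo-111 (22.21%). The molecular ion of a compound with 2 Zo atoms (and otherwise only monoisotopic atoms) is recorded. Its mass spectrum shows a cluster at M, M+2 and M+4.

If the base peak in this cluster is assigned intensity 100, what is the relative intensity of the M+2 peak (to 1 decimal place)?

57.1

Binomial terms of (0.7779 + 0.2221)^2: M 0.6051, M+2 0.3455, M+4 0.0493 → M is the base peak.
P(M) = C(2,0) × 0.7779^2 × 0.2221^0 = 1 × 0.60512841 × 1.0000 = 0.605128 (base)
P(M+2) = C(2,1) × 0.7779^1 × 0.2221^1 = 2 × 0.7779 × 0.2221 = 0.345543
Relative intensity = 0.345543 / 0.605128 × 100 = 57.1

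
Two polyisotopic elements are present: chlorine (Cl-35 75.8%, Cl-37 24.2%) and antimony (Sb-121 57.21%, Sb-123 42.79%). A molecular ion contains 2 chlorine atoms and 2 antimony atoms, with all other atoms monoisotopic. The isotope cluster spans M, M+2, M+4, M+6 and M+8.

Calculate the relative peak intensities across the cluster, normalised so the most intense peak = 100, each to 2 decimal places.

Chlorine pattern (n=2): 0.574564 : 0.366872 : 0.058564
Antimony pattern (n=2): 0.32729841 : 0.48960318 : 0.18309841
Convolve the two distributions (both contribute in 2-u steps):
  M: 0.574564×0.32729841 = 0.188054
  M+2: 0.574564×0.48960318 + 0.366872×0.32729841 = 0.401385
  M+4: 0.574564×0.18309841 + 0.366872×0.48960318 + 0.058564×0.32729841 = 0.303991
  M+6: 0.366872×0.18309841 + 0.058564×0.48960318 = 0.095847
  M+8: 0.058564×0.18309841 = 0.010723
Scale to base peak (0.401385) = 100: 46.85 : 100.00 : 75.74 : 23.88 : 2.67

46.85 : 100.00 : 75.74 : 23.88 : 2.67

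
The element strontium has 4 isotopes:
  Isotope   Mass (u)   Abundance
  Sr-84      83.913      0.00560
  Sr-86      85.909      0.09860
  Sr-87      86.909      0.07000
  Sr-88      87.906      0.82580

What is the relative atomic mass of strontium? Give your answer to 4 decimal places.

Ar = Σ fᵢ·mᵢ = 0.00560 × 83.913 + 0.09860 × 85.909 + 0.07000 × 86.909 + 0.82580 × 87.906
= 0.46991 + 8.47063 + 6.08363 + 72.59277 = 87.61694 u

87.6169 u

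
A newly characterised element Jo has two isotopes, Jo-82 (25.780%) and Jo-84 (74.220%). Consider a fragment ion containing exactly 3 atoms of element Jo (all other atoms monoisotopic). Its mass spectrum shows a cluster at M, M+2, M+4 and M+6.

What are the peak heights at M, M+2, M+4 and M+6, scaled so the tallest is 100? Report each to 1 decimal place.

4.0 : 34.7 : 100.0 : 96.0

The 3 Jo atoms are independent, so intensities follow the terms of (0.25780 + 0.74220)^3.
P(M) = 0.25780^3 = 0.017134
P(M+2) = 3 × 0.25780^2 × 0.74220^1 = 0.147982
P(M+4) = 3 × 0.25780^1 × 0.74220^2 = 0.426036
P(M+6) = 0.74220^3 = 0.408849
The M+4 peak is largest (0.426036); scaling to 100 gives 4.0 : 34.7 : 100.0 : 96.0.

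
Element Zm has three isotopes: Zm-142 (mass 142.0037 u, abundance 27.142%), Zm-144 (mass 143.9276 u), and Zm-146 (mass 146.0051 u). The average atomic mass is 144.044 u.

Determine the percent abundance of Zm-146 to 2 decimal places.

30.74%

The remaining 72.858% is split between Zm-144 (fraction x) and Zm-146 (fraction 0.72858 − x).
Substituting: 143.9276x + 146.0051(0.72858 − x) = 105.501355746
(143.9276 − 146.0051)x = -0.875040012  ⇒  x = 0.42120, y = 0.30738
Zm-144: 42.12%, Zm-146: 30.74%.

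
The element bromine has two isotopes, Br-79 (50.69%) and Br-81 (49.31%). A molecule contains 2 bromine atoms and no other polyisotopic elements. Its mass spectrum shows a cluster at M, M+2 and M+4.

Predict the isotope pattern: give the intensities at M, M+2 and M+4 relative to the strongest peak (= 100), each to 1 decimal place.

The 2 Br atoms are independent, so intensities follow the terms of (0.5069 + 0.4931)^2.
P(M) = 0.5069^2 = 0.256948
P(M+2) = 2 × 0.5069^1 × 0.4931^1 = 0.499905
P(M+4) = 0.4931^2 = 0.243148
The M+2 peak is largest (0.499905); scaling to 100 gives 51.4 : 100.0 : 48.6.

51.4 : 100.0 : 48.6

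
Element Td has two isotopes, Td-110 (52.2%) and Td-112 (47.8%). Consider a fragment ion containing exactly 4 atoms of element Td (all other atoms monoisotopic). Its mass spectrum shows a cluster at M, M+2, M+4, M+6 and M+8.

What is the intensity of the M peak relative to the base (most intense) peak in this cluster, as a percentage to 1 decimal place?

19.9%

(0.522 + 0.478)^4 gives M 0.0742, M+2 0.2720, M+4 0.3735, M+6 0.2280, M+8 0.0522; the largest is M+4.
P(M+4) = C(4,2) × 0.522^2 × 0.478^2 = 6 × 0.272484 × 0.228484 = 0.373549 (base)
P(M) = C(4,0) × 0.522^4 × 0.478^0 = 1 × 0.07424753 × 1.0000 = 0.074248
Relative intensity = 0.074248 / 0.373549 × 100 = 19.9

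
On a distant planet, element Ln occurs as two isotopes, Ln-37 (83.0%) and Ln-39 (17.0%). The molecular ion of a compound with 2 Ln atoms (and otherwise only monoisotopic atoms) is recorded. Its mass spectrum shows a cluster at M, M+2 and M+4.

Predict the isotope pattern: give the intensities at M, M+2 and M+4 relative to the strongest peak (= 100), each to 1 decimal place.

Each Ln atom is independently Ln-37 (p = 0.830) or Ln-39 (q = 0.170); the cluster is the binomial expansion (p + q)^2.
P(M) = 0.830^2 = 0.688900
P(M+2) = 2 × 0.830^1 × 0.170^1 = 0.282200
P(M+4) = 0.170^2 = 0.028900
The M peak is largest (0.688900); scaling to 100 gives 100.0 : 41.0 : 4.2.

100.0 : 41.0 : 4.2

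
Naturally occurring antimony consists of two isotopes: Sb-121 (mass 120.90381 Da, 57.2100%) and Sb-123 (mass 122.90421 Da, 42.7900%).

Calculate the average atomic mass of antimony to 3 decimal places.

Ar = Σ fᵢ·mᵢ = 0.572100 × 120.90381 + 0.427900 × 122.90421
= 69.169070 + 52.590711 = 121.759781 Da

121.760 Da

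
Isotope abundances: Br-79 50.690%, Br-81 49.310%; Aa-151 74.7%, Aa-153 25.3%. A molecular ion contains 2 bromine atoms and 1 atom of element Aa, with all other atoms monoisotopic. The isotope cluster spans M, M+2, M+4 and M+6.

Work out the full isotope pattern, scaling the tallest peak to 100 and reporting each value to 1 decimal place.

43.8 : 100.0 : 70.3 : 14.0

Bromine pattern (n=2): 0.25694761 : 0.49990478 : 0.24314761
Element Aa pattern (n=1): 0.7470 : 0.2530
Convolve the two distributions (both contribute in 2-u steps):
  M: 0.25694761×0.7470 = 0.191940
  M+2: 0.25694761×0.2530 + 0.49990478×0.7470 = 0.438437
  M+4: 0.49990478×0.2530 + 0.24314761×0.7470 = 0.308107
  M+6: 0.24314761×0.2530 = 0.061516
Scale to base peak (0.438437) = 100: 43.8 : 100.0 : 70.3 : 14.0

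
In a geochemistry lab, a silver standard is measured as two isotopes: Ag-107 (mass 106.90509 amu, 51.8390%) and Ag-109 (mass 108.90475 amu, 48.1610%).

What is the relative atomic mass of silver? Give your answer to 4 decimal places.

107.8681 amu

The abundance-weighted mean is 0.518390 × 106.90509 + 0.481610 × 108.90475
= 55.418530 + 52.449617 = 107.868147 amu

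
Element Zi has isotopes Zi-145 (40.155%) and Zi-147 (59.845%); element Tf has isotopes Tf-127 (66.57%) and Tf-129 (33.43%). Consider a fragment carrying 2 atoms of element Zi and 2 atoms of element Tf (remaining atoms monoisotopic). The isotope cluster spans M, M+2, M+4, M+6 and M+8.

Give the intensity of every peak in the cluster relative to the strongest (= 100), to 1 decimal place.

18.3 : 72.9 : 100.0 : 54.6 : 10.2

Element Zi pattern (n=2): 0.1612424 : 0.48061519 : 0.3581424
Element Tf pattern (n=2): 0.44315649 : 0.44508702 : 0.11175649
Convolve the two distributions (both contribute in 2-u steps):
  M: 0.1612424×0.44315649 = 0.071456
  M+2: 0.1612424×0.44508702 + 0.48061519×0.44315649 = 0.284755
  M+4: 0.1612424×0.11175649 + 0.48061519×0.44508702 + 0.3581424×0.44315649 = 0.390649
  M+6: 0.48061519×0.11175649 + 0.3581424×0.44508702 = 0.213116
  M+8: 0.3581424×0.11175649 = 0.040025
Scale to base peak (0.390649) = 100: 18.3 : 72.9 : 100.0 : 54.6 : 10.2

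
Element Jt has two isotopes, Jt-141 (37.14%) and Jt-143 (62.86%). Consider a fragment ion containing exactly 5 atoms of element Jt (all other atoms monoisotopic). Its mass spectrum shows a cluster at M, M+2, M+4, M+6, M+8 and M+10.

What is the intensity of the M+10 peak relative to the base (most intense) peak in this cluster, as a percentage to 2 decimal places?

28.65%

Binomial terms of (0.3714 + 0.6286)^5: M 0.0071, M+2 0.0598, M+4 0.2024, M+6 0.3426, M+8 0.2899, M+10 0.0981 → M+6 is the base peak.
P(M+6) = C(5,3) × 0.3714^2 × 0.6286^3 = 10 × 0.13793796 × 0.24838372 = 0.342615 (base)
P(M+10) = C(5,5) × 0.3714^0 × 0.6286^5 = 1 × 1.0000 × 0.09814584 = 0.098146
Relative intensity = 0.098146 / 0.342615 × 100 = 28.65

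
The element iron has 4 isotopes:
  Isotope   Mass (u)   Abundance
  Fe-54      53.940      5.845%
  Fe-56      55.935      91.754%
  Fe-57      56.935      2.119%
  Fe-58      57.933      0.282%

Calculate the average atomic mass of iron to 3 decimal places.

55.845 u

Weight each isotope mass by its fractional abundance: 0.05845 × 53.940 + 0.91754 × 55.935 + 0.02119 × 56.935 + 0.00282 × 57.933
= 3.1528 + 51.3226 + 1.2065 + 0.1634 = 55.8453 u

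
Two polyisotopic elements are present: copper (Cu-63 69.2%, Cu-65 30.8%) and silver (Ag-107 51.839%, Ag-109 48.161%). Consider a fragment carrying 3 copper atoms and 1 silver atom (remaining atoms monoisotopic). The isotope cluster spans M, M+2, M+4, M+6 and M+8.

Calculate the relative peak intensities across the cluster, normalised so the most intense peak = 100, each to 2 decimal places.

44.16 : 100.00 : 81.03 : 28.28 : 3.62

Copper pattern (n=3): 0.33137389 : 0.44247034 : 0.19693766 : 0.02921811
Silver pattern (n=1): 0.51839 : 0.48161
Convolve the two distributions (both contribute in 2-u steps):
  M: 0.33137389×0.51839 = 0.171781
  M+2: 0.33137389×0.48161 + 0.44247034×0.51839 = 0.388965
  M+4: 0.44247034×0.48161 + 0.19693766×0.51839 = 0.315189
  M+6: 0.19693766×0.48161 + 0.02921811×0.51839 = 0.109994
  M+8: 0.02921811×0.48161 = 0.014072
Scale to base peak (0.388965) = 100: 44.16 : 100.00 : 81.03 : 28.28 : 3.62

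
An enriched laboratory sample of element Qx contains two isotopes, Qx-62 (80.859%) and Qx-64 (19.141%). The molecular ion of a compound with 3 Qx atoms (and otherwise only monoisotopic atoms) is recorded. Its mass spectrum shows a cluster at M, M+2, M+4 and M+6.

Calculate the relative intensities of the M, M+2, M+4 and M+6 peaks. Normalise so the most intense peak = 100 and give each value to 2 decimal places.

Expanding (0.80859 + 0.19141)^3:
P(M) = 0.80859^3 = 0.528671
P(M+2) = 3 × 0.80859^2 × 0.19141^1 = 0.375442
P(M+4) = 3 × 0.80859^1 × 0.19141^2 = 0.088875
P(M+6) = 0.19141^3 = 0.007013
The M peak is largest (0.528671); scaling to 100 gives 100.00 : 71.02 : 16.81 : 1.33.

100.00 : 71.02 : 16.81 : 1.33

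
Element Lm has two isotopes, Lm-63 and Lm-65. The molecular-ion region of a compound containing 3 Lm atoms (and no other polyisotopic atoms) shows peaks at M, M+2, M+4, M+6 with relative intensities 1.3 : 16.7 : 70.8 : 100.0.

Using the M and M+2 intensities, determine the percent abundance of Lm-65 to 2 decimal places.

81.07%

Let p = fractional abundance of Lm-63. I(M+2)/I(M) = [C(3,1)·p^2·(1−p)] / p^3 = 3·(1−p)/p = 16.7/1.3 = 12.8462
(1−p)/p = 12.8462/3 = 4.2821  ⇒  p = 1/(1 + 4.2821) = 0.1893
Lm-63: 18.93%, Lm-65: 81.07%.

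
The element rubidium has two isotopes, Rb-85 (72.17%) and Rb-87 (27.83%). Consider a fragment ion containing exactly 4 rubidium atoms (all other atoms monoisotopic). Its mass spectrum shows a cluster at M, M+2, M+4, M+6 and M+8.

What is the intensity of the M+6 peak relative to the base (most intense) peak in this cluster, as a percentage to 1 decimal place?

Binomial terms of (0.7217 + 0.2783)^4: M 0.2713, M+2 0.4184, M+4 0.2420, M+6 0.0622, M+8 0.0060 → M+2 is the base peak.
P(M+2) = C(4,1) × 0.7217^3 × 0.2783^1 = 4 × 0.37589809 × 0.2783 = 0.418450 (base)
P(M+6) = C(4,3) × 0.7217^1 × 0.2783^3 = 4 × 0.7217 × 0.02155458 = 0.062224
Relative intensity = 0.062224 / 0.418450 × 100 = 14.9

14.9%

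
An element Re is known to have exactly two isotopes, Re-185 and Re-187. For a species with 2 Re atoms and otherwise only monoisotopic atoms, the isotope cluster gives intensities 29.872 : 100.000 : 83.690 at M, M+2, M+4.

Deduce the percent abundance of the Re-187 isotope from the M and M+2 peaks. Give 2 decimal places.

If p is the fraction of Re that is Re-185, then I(M+2)/I(M) = [C(2,1)·p^1·(1−p)] / p^2 = 2·(1−p)/p = 100.000/29.872 = 3.3476
(1−p)/p = 3.3476/2 = 1.6738  ⇒  p = 1/(1 + 1.6738) = 0.3740
Re-185: 37.40%, Re-187: 62.60%.

62.60%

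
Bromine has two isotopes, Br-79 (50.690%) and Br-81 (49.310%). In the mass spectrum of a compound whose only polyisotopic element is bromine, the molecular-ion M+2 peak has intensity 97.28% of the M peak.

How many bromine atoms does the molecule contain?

1

The M+2/M ratio from n Br atoms is n · q/p = n · 0.49310/0.50690.
n = 0.9728 × 0.50690/0.49310 = 1.00 ≈ 1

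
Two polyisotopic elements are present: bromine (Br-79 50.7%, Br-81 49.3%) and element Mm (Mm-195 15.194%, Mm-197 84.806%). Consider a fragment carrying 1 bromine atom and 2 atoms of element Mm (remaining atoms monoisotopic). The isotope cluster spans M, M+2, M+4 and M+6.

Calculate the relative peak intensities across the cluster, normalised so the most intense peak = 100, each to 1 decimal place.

2.4 : 28.9 : 100.0 : 72.1

Bromine pattern (n=1): 0.5070 : 0.4930
Element Mm pattern (n=2): 0.02308576 : 0.25770847 : 0.71920576
Convolve the two distributions (both contribute in 2-u steps):
  M: 0.5070×0.02308576 = 0.011704
  M+2: 0.5070×0.25770847 + 0.4930×0.02308576 = 0.142039
  M+4: 0.5070×0.71920576 + 0.4930×0.25770847 = 0.491688
  M+6: 0.4930×0.71920576 = 0.354568
Scale to base peak (0.491688) = 100: 2.4 : 28.9 : 100.0 : 72.1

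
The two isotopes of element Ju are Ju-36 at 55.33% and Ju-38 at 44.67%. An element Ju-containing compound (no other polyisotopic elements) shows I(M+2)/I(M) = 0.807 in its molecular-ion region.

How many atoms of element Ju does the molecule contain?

1

With n Ju atoms, P(M+2)/P(M) = C(n,1)·p^(n−1)q / p^n = n·q/p = n · 0.4467/0.5533.
n = 0.807 × 0.5533/0.4467 = 1.00 ≈ 1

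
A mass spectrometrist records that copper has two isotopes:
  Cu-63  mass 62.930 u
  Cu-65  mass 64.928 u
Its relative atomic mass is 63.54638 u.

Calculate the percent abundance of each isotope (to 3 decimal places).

Cu-63: 69.150%, Cu-65: 30.850%

With x = fraction of Cu-63 (so Cu-65 is 1 − x):
62.930·x + 64.928·(1 − x) = 63.54638
(62.930 − 64.928)·x = 63.54638 − 64.928
x = -1.38162 / -1.998 = 0.69150 → 69.150% Cu-63, 30.850% Cu-65.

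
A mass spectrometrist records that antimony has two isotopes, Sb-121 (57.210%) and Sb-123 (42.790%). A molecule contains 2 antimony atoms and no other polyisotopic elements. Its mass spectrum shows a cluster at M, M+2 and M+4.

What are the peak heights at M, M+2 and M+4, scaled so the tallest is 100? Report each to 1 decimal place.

Expanding (0.57210 + 0.42790)^2:
P(M) = 0.57210^2 = 0.327298
P(M+2) = 2 × 0.57210^1 × 0.42790^1 = 0.489603
P(M+4) = 0.42790^2 = 0.183098
The M+2 peak is largest (0.489603); scaling to 100 gives 66.8 : 100.0 : 37.4.

66.8 : 100.0 : 37.4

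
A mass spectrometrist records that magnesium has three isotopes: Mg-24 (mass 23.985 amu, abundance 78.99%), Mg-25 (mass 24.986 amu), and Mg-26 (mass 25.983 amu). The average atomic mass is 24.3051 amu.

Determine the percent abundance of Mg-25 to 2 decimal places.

10.00%

Let x and y be the fractions of Mg-25 and Mg-26. Then x + y = 1 − 0.7899 = 0.2101 and 24.986x + 25.983y = 24.3051 − 0.7899×23.985 = 5.3593485.
Substituting: 24.986x + 25.983(0.2101 − x) = 5.3593485
(24.986 − 25.983)x = -0.0996798  ⇒  x = 0.09998, y = 0.11012
Mg-25: 10.00%, Mg-26: 11.01%.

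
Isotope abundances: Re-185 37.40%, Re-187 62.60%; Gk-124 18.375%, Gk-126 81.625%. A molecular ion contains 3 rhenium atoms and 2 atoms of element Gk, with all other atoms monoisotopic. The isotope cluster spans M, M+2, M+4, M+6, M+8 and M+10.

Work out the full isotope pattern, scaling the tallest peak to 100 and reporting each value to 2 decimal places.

Rhenium pattern (n=3): 0.05231362 : 0.26268713 : 0.43968487 : 0.24531438
Element Gk pattern (n=2): 0.03376406 : 0.29997187 : 0.66626406
Convolve the two distributions (both contribute in 2-u steps):
  M: 0.05231362×0.03376406 = 0.001766
  M+2: 0.05231362×0.29997187 + 0.26268713×0.03376406 = 0.024562
  M+4: 0.05231362×0.66626406 + 0.26268713×0.29997187 + 0.43968487×0.03376406 = 0.128499
  M+6: 0.26268713×0.66626406 + 0.43968487×0.29997187 + 0.24531438×0.03376406 = 0.315195
  M+8: 0.43968487×0.66626406 + 0.24531438×0.29997187 = 0.366534
  M+10: 0.24531438×0.66626406 = 0.163444
Scale to base peak (0.366534) = 100: 0.48 : 6.70 : 35.06 : 85.99 : 100.00 : 44.59

0.48 : 6.70 : 35.06 : 85.99 : 100.00 : 44.59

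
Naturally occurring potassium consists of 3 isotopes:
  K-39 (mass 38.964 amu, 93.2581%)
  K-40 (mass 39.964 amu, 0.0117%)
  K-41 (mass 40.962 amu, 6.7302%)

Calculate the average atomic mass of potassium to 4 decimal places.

Weight each isotope mass by its fractional abundance: 0.932581 × 38.964 + 0.000117 × 39.964 + 0.067302 × 40.962
= 36.33709 + 0.00468 + 2.75682 = 39.09859 amu

39.0986 amu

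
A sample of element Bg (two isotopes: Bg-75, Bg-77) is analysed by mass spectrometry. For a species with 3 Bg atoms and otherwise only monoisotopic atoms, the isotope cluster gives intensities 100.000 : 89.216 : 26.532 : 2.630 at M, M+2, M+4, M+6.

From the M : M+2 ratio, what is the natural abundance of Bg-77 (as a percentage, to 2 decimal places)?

22.92%

If p is the fraction of Bg that is Bg-75, then I(M+2)/I(M) = [C(3,1)·p^2·(1−p)] / p^3 = 3·(1−p)/p = 89.216/100.000 = 0.8922
(1−p)/p = 0.8922/3 = 0.2974  ⇒  p = 1/(1 + 0.2974) = 0.7708
Bg-75: 77.08%, Bg-77: 22.92%.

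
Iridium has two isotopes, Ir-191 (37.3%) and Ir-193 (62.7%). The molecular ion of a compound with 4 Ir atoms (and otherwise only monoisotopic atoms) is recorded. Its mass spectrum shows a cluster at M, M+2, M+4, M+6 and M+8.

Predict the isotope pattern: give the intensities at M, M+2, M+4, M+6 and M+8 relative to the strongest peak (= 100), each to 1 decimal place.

5.3 : 35.4 : 89.2 : 100.0 : 42.0

Each Ir atom is independently Ir-191 (p = 0.373) or Ir-193 (q = 0.627); the cluster is the binomial expansion (p + q)^4.
P(M) = 0.373^4 = 0.019357
P(M+2) = 4 × 0.373^3 × 0.627^1 = 0.130153
P(M+4) = 6 × 0.373^2 × 0.627^2 = 0.328174
P(M+6) = 4 × 0.373^1 × 0.627^3 = 0.367766
P(M+8) = 0.627^4 = 0.154550
The M+6 peak is largest (0.367766); scaling to 100 gives 5.3 : 35.4 : 89.2 : 100.0 : 42.0.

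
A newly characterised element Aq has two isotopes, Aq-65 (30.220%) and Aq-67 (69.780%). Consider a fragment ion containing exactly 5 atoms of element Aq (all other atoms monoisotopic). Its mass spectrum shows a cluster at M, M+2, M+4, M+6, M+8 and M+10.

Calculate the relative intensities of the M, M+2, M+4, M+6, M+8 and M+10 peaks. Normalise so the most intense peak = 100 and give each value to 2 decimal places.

Each Aq atom is independently Aq-65 (p = 0.30220) or Aq-67 (q = 0.69780); the cluster is the binomial expansion (p + q)^5.
P(M) = 0.30220^5 = 0.002520
P(M+2) = 5 × 0.30220^4 × 0.69780^1 = 0.029099
P(M+4) = 10 × 0.30220^3 × 0.69780^2 = 0.134383
P(M+6) = 10 × 0.30220^2 × 0.69780^3 = 0.310300
P(M+8) = 5 × 0.30220^1 × 0.69780^4 = 0.358252
P(M+10) = 0.69780^5 = 0.165445
The M+8 peak is largest (0.358252); scaling to 100 gives 0.70 : 8.12 : 37.51 : 86.62 : 100.00 : 46.18.

0.70 : 8.12 : 37.51 : 86.62 : 100.00 : 46.18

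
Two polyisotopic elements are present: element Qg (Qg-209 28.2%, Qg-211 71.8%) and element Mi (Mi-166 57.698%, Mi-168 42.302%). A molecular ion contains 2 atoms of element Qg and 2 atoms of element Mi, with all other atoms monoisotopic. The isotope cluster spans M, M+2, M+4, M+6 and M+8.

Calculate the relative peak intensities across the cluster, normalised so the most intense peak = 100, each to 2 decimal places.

6.90 : 45.27 : 100.00 : 84.51 : 24.05

Element Qg pattern (n=2): 0.079524 : 0.404952 : 0.515524
Element Mi pattern (n=2): 0.33290592 : 0.48814816 : 0.17894592
Convolve the two distributions (both contribute in 2-u steps):
  M: 0.079524×0.33290592 = 0.026474
  M+2: 0.079524×0.48814816 + 0.404952×0.33290592 = 0.173630
  M+4: 0.079524×0.17894592 + 0.404952×0.48814816 + 0.515524×0.33290592 = 0.383528
  M+6: 0.404952×0.17894592 + 0.515524×0.48814816 = 0.324117
  M+8: 0.515524×0.17894592 = 0.092251
Scale to base peak (0.383528) = 100: 6.90 : 45.27 : 100.00 : 84.51 : 24.05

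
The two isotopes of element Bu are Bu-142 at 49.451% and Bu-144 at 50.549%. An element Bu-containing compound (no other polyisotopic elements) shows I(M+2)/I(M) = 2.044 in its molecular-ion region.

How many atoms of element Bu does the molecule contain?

2

The M+2/M ratio from n Bu atoms is n · q/p = n · 0.50549/0.49451.
n = 2.044 × 0.49451/0.50549 = 2.00 ≈ 2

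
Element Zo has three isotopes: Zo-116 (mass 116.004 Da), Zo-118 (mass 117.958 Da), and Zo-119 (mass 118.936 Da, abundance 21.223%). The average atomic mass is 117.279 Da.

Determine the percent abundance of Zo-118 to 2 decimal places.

The remaining 78.777% is split between Zo-116 (fraction x) and Zo-118 (fraction 0.78777 − x).
Substituting: 116.004x + 117.958(0.78777 − x) = 92.03721272
(116.004 − 117.958)x = -0.88656094  ⇒  x = 0.45372, y = 0.33405
Zo-116: 45.37%, Zo-118: 33.41%.

33.41%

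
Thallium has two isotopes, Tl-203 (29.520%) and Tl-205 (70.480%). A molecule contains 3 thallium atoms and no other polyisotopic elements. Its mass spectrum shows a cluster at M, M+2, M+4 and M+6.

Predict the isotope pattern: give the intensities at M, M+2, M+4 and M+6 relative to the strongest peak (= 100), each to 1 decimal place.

The 3 Tl atoms are independent, so intensities follow the terms of (0.29520 + 0.70480)^3.
P(M) = 0.29520^3 = 0.025725
P(M+2) = 3 × 0.29520^2 × 0.70480^1 = 0.184255
P(M+4) = 3 × 0.29520^1 × 0.70480^2 = 0.439916
P(M+6) = 0.70480^3 = 0.350104
The M+4 peak is largest (0.439916); scaling to 100 gives 5.8 : 41.9 : 100.0 : 79.6.

5.8 : 41.9 : 100.0 : 79.6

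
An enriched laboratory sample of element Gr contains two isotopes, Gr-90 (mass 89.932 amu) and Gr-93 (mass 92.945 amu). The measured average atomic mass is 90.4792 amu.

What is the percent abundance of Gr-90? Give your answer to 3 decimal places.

81.839%

Writing the weighted mean with unknown fraction x of Gr-90:
89.932·x + 92.945·(1 − x) = 90.4792
(89.932 − 92.945)·x = 90.4792 − 92.945
x = -2.4658 / -3.013 = 0.81839 → 81.839% Gr-90, 18.161% Gr-93.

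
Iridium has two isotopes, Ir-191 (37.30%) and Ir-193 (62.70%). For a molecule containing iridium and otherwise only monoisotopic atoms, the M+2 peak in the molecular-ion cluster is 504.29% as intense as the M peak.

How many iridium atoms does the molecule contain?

The M+2/M ratio from n Ir atoms is n · q/p = n · 0.6270/0.3730.
n = 5.0429 × 0.3730/0.6270 = 3.00 ≈ 3

3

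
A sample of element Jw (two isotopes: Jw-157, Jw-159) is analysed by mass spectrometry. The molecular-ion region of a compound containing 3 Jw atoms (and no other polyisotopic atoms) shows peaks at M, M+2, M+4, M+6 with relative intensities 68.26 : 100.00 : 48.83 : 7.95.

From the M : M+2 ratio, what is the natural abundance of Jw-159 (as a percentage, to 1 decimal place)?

32.8%

If p is the fraction of Jw that is Jw-157, then I(M+2)/I(M) = [C(3,1)·p^2·(1−p)] / p^3 = 3·(1−p)/p = 100.00/68.26 = 1.4650
(1−p)/p = 1.4650/3 = 0.4883  ⇒  p = 1/(1 + 0.4883) = 0.6719
Jw-157: 67.2%, Jw-159: 32.8%.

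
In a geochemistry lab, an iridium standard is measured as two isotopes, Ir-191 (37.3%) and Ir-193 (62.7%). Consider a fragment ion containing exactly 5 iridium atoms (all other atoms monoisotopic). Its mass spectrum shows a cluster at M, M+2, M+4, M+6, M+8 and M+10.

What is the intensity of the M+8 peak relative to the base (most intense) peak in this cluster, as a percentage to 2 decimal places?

84.05%

Term probabilities: M 0.0072, M+2 0.0607, M+4 0.2040, M+6 0.3429, M+8 0.2882, M+10 0.0969. Base peak = M+6.
P(M+6) = C(5,3) × 0.373^2 × 0.627^3 = 10 × 0.139129 × 0.24649188 = 0.342942 (base)
P(M+8) = C(5,4) × 0.373^1 × 0.627^4 = 5 × 0.3730 × 0.15455041 = 0.288237
Relative intensity = 0.288237 / 0.342942 × 100 = 84.05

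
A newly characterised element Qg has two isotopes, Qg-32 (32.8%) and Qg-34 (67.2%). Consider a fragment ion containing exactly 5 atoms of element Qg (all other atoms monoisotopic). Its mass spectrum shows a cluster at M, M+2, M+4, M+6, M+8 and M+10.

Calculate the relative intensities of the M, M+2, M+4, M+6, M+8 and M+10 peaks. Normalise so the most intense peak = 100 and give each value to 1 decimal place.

1.1 : 11.6 : 47.6 : 97.6 : 100.0 : 41.0

Expanding (0.328 + 0.672)^5:
P(M) = 0.328^5 = 0.003796
P(M+2) = 5 × 0.328^4 × 0.672^1 = 0.038890
P(M+4) = 10 × 0.328^3 × 0.672^2 = 0.159353
P(M+6) = 10 × 0.328^2 × 0.672^3 = 0.326479
P(M+8) = 5 × 0.328^1 × 0.672^4 = 0.334442
P(M+10) = 0.672^5 = 0.137040
The M+8 peak is largest (0.334442); scaling to 100 gives 1.1 : 11.6 : 47.6 : 97.6 : 100.0 : 41.0.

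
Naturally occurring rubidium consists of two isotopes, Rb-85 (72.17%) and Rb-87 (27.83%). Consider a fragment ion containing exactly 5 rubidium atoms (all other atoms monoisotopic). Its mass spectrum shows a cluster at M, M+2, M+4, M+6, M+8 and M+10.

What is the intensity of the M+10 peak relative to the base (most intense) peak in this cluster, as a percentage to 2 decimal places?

Binomial terms of (0.7217 + 0.2783)^5: M 0.1958, M+2 0.3775, M+4 0.2911, M+6 0.1123, M+8 0.0216, M+10 0.0017 → M+2 is the base peak.
P(M+2) = C(5,1) × 0.7217^4 × 0.2783^1 = 5 × 0.27128565 × 0.2783 = 0.377494 (base)
P(M+10) = C(5,5) × 0.7217^0 × 0.2783^5 = 1 × 1.0000 × 0.00166942 = 0.001669
Relative intensity = 0.001669 / 0.377494 × 100 = 0.44

0.44%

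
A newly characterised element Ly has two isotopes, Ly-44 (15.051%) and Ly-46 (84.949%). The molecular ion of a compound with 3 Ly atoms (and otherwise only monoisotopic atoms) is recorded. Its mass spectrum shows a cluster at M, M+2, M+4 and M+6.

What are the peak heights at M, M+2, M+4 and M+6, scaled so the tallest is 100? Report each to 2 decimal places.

Each Ly atom is independently Ly-44 (p = 0.15051) or Ly-46 (q = 0.84949); the cluster is the binomial expansion (p + q)^3.
P(M) = 0.15051^3 = 0.003410
P(M+2) = 3 × 0.15051^2 × 0.84949^1 = 0.057731
P(M+4) = 3 × 0.15051^1 × 0.84949^2 = 0.325839
P(M+6) = 0.84949^3 = 0.613020
The M+6 peak is largest (0.613020); scaling to 100 gives 0.56 : 9.42 : 53.15 : 100.00.

0.56 : 9.42 : 53.15 : 100.00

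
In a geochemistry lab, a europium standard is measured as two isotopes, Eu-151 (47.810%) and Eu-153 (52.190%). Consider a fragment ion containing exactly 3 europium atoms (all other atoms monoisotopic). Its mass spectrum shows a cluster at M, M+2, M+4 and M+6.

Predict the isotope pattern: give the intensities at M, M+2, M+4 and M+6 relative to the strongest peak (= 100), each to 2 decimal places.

27.97 : 91.61 : 100.00 : 36.39

Each Eu atom is independently Eu-151 (p = 0.47810) or Eu-153 (q = 0.52190); the cluster is the binomial expansion (p + q)^3.
P(M) = 0.47810^3 = 0.109284
P(M+2) = 3 × 0.47810^2 × 0.52190^1 = 0.357887
P(M+4) = 3 × 0.47810^1 × 0.52190^2 = 0.390674
P(M+6) = 0.52190^3 = 0.142155
The M+4 peak is largest (0.390674); scaling to 100 gives 27.97 : 91.61 : 100.00 : 36.39.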